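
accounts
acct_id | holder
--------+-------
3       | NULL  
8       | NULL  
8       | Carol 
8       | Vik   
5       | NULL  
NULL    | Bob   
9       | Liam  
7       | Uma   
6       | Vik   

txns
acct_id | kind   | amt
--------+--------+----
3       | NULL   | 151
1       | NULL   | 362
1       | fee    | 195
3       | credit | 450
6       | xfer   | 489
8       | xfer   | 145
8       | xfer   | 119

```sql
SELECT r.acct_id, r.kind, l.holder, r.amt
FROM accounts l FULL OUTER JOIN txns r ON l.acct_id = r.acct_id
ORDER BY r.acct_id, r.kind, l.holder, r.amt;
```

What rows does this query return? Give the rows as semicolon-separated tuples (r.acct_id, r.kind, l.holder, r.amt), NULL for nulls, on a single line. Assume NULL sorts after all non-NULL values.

(1, fee, NULL, 195); (1, NULL, NULL, 362); (3, credit, NULL, 450); (3, NULL, NULL, 151); (6, xfer, Vik, 489); (8, xfer, Carol, 119); (8, xfer, Carol, 145); (8, xfer, Vik, 119); (8, xfer, Vik, 145); (8, xfer, NULL, 119); (8, xfer, NULL, 145); (NULL, NULL, Bob, NULL); (NULL, NULL, Liam, NULL); (NULL, NULL, Uma, NULL); (NULL, NULL, NULL, NULL)

FULL OUTER JOIN keeps every row from both sides; unmatched rows get NULL for the other side's columns.
Matching on l.acct_id = r.acct_id. A NULL in a compared column never satisfies the condition.
- l row (acct_id=3): matches 2 r row(s) → 2 output row(s).
- l row (acct_id=8): matches 2 r row(s) → 2 output row(s).
- l row (acct_id=8): matches 2 r row(s) → 2 output row(s).
- l row (acct_id=8): matches 2 r row(s) → 2 output row(s).
- l row (acct_id=5): no match → kept, r columns NULL.
- l row (acct_id=NULL): no match → kept, r columns NULL.
- l row (acct_id=9): no match → kept, r columns NULL.
- l row (acct_id=7): no match → kept, r columns NULL.
- l row (acct_id=6): matches 1 r row(s) → 1 output row(s).
- 2 r row(s) had no l match → kept, l columns NULL.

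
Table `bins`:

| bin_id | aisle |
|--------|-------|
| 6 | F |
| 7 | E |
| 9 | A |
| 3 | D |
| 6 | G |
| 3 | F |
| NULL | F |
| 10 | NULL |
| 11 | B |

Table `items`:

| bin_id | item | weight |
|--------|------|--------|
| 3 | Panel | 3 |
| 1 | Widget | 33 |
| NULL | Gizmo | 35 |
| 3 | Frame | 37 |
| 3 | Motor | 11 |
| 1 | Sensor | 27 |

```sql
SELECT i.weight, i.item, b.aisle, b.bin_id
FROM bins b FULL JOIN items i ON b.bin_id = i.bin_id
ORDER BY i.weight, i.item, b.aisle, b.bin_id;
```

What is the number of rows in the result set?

16

FULL OUTER JOIN keeps every row from both sides; unmatched rows get NULL for the other side's columns.
Matching on b.bin_id = i.bin_id. A NULL in a compared column never satisfies the condition.
- bin_id=6: no i row matches, row kept with i columns NULL.
- bin_id=7: no i row matches, row kept with i columns NULL.
- bin_id=9: no i row matches, row kept with i columns NULL.
- bin_id=3: 3 matching i row(s), so 3 row(s) emitted.
- bin_id=6: no i row matches, row kept with i columns NULL.
- bin_id=3: 3 matching i row(s), so 3 row(s) emitted.
- bin_id=NULL: no i row matches, row kept with i columns NULL.
- bin_id=10: no i row matches, row kept with i columns NULL.
- bin_id=11: no i row matches, row kept with i columns NULL.
- 3 i row(s) had no b match → kept, b columns NULL.
Total: 6 matched + 10 padded = 16 rows.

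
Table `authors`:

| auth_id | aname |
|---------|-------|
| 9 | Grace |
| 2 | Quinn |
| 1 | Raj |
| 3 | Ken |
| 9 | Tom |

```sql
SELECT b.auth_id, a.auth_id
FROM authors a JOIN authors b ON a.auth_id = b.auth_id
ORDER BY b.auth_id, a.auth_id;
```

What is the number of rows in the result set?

7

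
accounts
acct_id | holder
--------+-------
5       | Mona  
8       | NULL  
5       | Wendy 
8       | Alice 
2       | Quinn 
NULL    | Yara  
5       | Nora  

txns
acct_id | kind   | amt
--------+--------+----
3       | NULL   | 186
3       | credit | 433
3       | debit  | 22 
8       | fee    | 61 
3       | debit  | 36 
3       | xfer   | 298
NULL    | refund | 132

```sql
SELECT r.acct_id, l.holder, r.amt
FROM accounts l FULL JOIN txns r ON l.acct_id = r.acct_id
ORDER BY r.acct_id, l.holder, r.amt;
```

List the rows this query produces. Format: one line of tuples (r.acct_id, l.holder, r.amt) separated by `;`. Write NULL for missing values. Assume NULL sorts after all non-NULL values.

FULL OUTER JOIN keeps every row from both sides; unmatched rows get NULL for the other side's columns.
Matching on l.acct_id = r.acct_id. A NULL in a compared column never satisfies the condition.
Matched pairs: 2; unmatched l rows kept: 5; unmatched r rows kept: 6.

(3, NULL, 22); (3, NULL, 36); (3, NULL, 186); (3, NULL, 298); (3, NULL, 433); (8, Alice, 61); (8, NULL, 61); (NULL, Mona, NULL); (NULL, Nora, NULL); (NULL, Quinn, NULL); (NULL, Wendy, NULL); (NULL, Yara, NULL); (NULL, NULL, 132)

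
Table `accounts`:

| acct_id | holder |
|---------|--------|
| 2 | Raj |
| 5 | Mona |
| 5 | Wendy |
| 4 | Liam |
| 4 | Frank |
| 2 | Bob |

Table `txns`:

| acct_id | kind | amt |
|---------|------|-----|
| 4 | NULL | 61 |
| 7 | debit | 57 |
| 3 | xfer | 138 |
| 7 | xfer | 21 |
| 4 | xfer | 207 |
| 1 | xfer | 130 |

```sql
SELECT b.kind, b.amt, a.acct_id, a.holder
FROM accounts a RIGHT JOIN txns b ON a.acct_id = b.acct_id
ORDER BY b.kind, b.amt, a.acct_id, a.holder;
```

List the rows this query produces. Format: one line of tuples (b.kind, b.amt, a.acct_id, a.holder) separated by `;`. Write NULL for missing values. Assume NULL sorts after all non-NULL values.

RIGHT JOIN keeps every row from `txns`; unmatched rows get NULL for `accounts`'s columns.
Matching on a.acct_id = b.acct_id.
- a (acct_id=2) has no partner in b.
- a (acct_id=5) has no partner in b.
- a (acct_id=5) has no partner in b.
- a (acct_id=4) pairs with 2 row(s) of b.
- a (acct_id=4) pairs with 2 row(s) of b.
- a (acct_id=2) has no partner in b.
- 4 b row(s) had no a match → kept, a columns NULL.
After projecting and ordering:
b.kind | b.amt | a.acct_id | a.holder
debit | 57 | NULL | NULL
xfer | 21 | NULL | NULL
xfer | 130 | NULL | NULL
xfer | 138 | NULL | NULL
xfer | 207 | 4 | Frank
xfer | 207 | 4 | Liam
NULL | 61 | 4 | Frank
NULL | 61 | 4 | Liam

(debit, 57, NULL, NULL); (xfer, 21, NULL, NULL); (xfer, 130, NULL, NULL); (xfer, 138, NULL, NULL); (xfer, 207, 4, Frank); (xfer, 207, 4, Liam); (NULL, 61, 4, Frank); (NULL, 61, 4, Liam)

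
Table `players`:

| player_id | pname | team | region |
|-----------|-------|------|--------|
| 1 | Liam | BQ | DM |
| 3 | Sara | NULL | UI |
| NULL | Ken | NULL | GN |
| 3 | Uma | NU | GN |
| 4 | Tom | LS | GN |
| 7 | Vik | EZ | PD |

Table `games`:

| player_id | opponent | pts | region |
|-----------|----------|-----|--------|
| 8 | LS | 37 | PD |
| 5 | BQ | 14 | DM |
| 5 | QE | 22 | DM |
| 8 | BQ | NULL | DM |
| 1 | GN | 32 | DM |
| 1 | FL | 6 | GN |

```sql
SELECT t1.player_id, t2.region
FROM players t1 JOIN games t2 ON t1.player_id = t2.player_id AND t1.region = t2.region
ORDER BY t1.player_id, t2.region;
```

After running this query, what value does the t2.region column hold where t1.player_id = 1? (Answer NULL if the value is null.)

DM

INNER JOIN keeps only pairs where the ON condition holds.
Matching on t1.player_id = t2.player_id AND t1.region = t2.region. A NULL in a compared column never satisfies the condition.
Matched pairs: 1.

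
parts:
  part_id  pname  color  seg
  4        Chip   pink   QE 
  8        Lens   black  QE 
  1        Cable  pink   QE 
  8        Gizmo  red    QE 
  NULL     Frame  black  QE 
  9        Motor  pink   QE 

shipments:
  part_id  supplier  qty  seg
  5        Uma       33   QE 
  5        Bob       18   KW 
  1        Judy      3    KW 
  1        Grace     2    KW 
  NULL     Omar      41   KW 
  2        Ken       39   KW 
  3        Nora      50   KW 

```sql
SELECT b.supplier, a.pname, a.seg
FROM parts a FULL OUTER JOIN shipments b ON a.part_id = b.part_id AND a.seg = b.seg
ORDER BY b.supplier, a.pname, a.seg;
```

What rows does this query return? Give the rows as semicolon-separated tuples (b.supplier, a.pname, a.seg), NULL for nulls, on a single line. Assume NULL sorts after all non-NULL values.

(Bob, NULL, NULL); (Grace, NULL, NULL); (Judy, NULL, NULL); (Ken, NULL, NULL); (Nora, NULL, NULL); (Omar, NULL, NULL); (Uma, NULL, NULL); (NULL, Cable, QE); (NULL, Chip, QE); (NULL, Frame, QE); (NULL, Gizmo, QE); (NULL, Lens, QE); (NULL, Motor, QE)

FULL OUTER JOIN keeps every row from both sides; unmatched rows get NULL for the other side's columns.
Matching on a.part_id = b.part_id AND a.seg = b.seg. A NULL in a compared column never satisfies the condition.
- a (part_id=4, seg=QE) has no partner → padded with NULL.
- a (part_id=8, seg=QE) has no partner → padded with NULL.
- a (part_id=1, seg=QE) has no partner → padded with NULL.
- a (part_id=8, seg=QE) has no partner → padded with NULL.
- a (part_id=NULL, seg=QE) has no partner → padded with NULL.
- a (part_id=9, seg=QE) has no partner → padded with NULL.
- 7 b row(s) had no a match → kept, a columns NULL.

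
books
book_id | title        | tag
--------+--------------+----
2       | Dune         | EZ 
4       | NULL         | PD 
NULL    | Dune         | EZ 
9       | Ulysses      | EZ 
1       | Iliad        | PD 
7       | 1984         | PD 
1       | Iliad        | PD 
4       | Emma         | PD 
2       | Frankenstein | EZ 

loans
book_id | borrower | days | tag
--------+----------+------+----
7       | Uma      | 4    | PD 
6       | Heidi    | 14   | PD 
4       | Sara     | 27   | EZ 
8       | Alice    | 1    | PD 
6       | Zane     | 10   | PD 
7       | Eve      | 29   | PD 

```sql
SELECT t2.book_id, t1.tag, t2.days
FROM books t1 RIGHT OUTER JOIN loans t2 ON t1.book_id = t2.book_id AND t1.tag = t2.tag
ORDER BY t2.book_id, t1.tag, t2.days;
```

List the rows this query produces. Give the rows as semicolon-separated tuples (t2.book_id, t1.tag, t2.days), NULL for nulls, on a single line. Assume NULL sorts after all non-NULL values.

(4, NULL, 27); (6, NULL, 10); (6, NULL, 14); (7, PD, 4); (7, PD, 29); (8, NULL, 1)

RIGHT JOIN keeps every row from `loans`; unmatched rows get NULL for `books`'s columns.
Matching on t1.book_id = t2.book_id AND t1.tag = t2.tag. A NULL in a compared column never satisfies the condition.
- book_id=2, tag=EZ: no matching t2 row.
- book_id=4, tag=PD: no matching t2 row.
- book_id=NULL, tag=EZ: no matching t2 row.
- book_id=9, tag=EZ: no matching t2 row.
- book_id=1, tag=PD: no matching t2 row.
- book_id=7, tag=PD: 2 matching t2 row(s), so 2 row(s) emitted.
- book_id=1, tag=PD: no matching t2 row.
- book_id=4, tag=PD: no matching t2 row.
- book_id=2, tag=EZ: no matching t2 row.
- 4 row(s) from t2 found no t1 partner → padded with NULL.
After projecting and ordering:
t2.book_id | t1.tag | t2.days
4 | NULL | 27
6 | NULL | 10
6 | NULL | 14
7 | PD | 4
7 | PD | 29
8 | NULL | 1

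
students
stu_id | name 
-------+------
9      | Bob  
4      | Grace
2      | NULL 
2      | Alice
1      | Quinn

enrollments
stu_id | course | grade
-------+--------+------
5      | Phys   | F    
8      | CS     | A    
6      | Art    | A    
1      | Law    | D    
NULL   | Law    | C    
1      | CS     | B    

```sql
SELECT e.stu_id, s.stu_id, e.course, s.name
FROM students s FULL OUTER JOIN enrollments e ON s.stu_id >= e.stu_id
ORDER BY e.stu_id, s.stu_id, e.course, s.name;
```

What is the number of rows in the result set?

FULL OUTER JOIN keeps every row from both sides; unmatched rows get NULL for the other side's columns.
Matching on s.stu_id >= e.stu_id. A NULL in a compared column never satisfies the condition.
Matched pairs: 13; unmatched s rows kept: 0; unmatched e rows kept: 1.
Total: 13 matched + 1 padded = 14 rows.

14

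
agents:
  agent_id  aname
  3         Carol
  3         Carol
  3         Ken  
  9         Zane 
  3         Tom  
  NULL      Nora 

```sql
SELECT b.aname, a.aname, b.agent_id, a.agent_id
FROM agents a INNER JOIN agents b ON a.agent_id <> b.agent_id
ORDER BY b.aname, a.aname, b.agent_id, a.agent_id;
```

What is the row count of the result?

INNER JOIN keeps only pairs where the ON condition holds.
Matching on a.agent_id <> b.agent_id. A NULL in a compared column never satisfies the condition.
Matched pairs: 8.
Total: 8 rows.

8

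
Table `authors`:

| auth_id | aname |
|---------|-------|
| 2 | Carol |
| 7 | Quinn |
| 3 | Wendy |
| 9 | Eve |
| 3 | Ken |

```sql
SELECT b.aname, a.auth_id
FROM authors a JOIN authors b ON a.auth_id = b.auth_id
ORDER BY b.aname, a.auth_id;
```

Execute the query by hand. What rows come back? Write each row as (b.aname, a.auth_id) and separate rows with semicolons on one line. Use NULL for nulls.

(Carol, 2); (Eve, 9); (Ken, 3); (Ken, 3); (Quinn, 7); (Wendy, 3); (Wendy, 3)

INNER JOIN keeps only pairs where the ON condition holds.
Matching on a.auth_id = b.auth_id.
- a row (auth_id=2): matches 1 b row(s) → 1 output row(s).
- a row (auth_id=7): matches 1 b row(s) → 1 output row(s).
- a row (auth_id=3): matches 2 b row(s) → 2 output row(s).
- a row (auth_id=9): matches 1 b row(s) → 1 output row(s).
- a row (auth_id=3): matches 2 b row(s) → 2 output row(s).
After projecting and ordering:
b.aname | a.auth_id
Carol | 2
Eve | 9
Ken | 3
Ken | 3
Quinn | 7
Wendy | 3
Wendy | 3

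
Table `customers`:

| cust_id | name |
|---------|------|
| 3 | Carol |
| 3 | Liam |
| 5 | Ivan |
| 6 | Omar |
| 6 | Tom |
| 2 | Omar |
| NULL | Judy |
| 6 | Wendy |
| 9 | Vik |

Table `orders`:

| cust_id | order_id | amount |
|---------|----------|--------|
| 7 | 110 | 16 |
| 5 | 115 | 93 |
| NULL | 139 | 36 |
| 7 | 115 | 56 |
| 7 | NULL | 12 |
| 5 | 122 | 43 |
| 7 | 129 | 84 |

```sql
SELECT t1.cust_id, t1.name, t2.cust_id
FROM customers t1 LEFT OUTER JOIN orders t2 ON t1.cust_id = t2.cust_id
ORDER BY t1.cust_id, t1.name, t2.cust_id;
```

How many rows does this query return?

10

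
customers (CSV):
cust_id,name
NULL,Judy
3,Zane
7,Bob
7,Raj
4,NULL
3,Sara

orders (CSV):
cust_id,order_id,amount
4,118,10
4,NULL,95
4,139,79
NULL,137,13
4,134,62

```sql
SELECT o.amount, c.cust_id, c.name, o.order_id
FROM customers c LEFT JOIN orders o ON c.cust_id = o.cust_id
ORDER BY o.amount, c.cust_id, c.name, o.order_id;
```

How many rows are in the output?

9

LEFT JOIN keeps every row from `customers`; unmatched rows get NULL for `orders`'s columns.
Matching on c.cust_id = o.cust_id. A NULL in a compared column never satisfies the condition.
- c row (cust_id=NULL): no match → kept, o columns NULL.
- c row (cust_id=3): no match → kept, o columns NULL.
- c row (cust_id=7): no match → kept, o columns NULL.
- c row (cust_id=7): no match → kept, o columns NULL.
- c row (cust_id=4): matches 4 o row(s) → 4 output row(s).
- c row (cust_id=3): no match → kept, o columns NULL.
Total: 4 matched + 5 padded = 9 rows.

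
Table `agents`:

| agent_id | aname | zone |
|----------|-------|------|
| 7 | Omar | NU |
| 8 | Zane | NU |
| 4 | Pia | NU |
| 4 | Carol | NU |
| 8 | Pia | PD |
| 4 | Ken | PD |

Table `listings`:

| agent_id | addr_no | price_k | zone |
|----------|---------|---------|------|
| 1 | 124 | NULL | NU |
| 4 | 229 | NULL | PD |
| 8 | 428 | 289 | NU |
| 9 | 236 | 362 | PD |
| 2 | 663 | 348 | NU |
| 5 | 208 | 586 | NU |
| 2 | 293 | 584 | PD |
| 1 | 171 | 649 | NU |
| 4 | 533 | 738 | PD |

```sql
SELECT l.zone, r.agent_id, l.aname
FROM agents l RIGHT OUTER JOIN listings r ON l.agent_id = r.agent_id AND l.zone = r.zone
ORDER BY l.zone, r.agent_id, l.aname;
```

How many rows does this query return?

9

RIGHT JOIN keeps every row from `listings`; unmatched rows get NULL for `agents`'s columns.
Matching on l.agent_id = r.agent_id AND l.zone = r.zone.
- l[0] agent_id=7, zone=NU → no match.
- l[1] agent_id=8, zone=NU → 1 match(es) in r → 1 row(s).
- l[2] agent_id=4, zone=NU → no match.
- l[3] agent_id=4, zone=NU → no match.
- l[4] agent_id=8, zone=PD → no match.
- l[5] agent_id=4, zone=PD → 2 match(es) in r → 2 row(s).
- 6 row(s) from r found no l partner → padded with NULL.
Total: 3 matched + 6 padded = 9 rows.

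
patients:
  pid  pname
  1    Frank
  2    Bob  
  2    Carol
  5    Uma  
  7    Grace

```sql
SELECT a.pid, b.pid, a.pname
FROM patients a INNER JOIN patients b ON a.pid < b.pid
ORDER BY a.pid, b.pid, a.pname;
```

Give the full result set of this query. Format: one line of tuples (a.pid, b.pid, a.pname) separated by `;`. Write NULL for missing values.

INNER JOIN keeps only pairs where the ON condition holds.
Matching on a.pid < b.pid.
- a[0] pid=1 → 4 match(es) in b → 4 row(s).
- a[1] pid=2 → 2 match(es) in b → 2 row(s).
- a[2] pid=2 → 2 match(es) in b → 2 row(s).
- a[3] pid=5 → 1 match(es) in b → 1 row(s).
- a[4] pid=7 → no match; dropped.
After projecting and ordering:
a.pid | b.pid | a.pname
1 | 2 | Frank
1 | 2 | Frank
1 | 5 | Frank
1 | 7 | Frank
2 | 5 | Bob
2 | 5 | Carol
2 | 7 | Bob
2 | 7 | Carol
5 | 7 | Uma

(1, 2, Frank); (1, 2, Frank); (1, 5, Frank); (1, 7, Frank); (2, 5, Bob); (2, 5, Carol); (2, 7, Bob); (2, 7, Carol); (5, 7, Uma)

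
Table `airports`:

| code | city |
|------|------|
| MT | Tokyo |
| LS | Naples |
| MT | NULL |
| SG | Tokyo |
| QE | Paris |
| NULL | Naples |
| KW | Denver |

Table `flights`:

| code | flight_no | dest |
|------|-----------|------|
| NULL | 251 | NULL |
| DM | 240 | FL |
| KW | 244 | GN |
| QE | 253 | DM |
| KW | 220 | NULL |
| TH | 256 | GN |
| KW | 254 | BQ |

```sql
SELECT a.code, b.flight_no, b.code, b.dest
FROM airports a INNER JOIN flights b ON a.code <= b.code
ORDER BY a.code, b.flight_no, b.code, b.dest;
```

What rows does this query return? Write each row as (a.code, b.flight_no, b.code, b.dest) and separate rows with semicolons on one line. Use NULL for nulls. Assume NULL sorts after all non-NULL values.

(KW, 220, KW, NULL); (KW, 244, KW, GN); (KW, 253, QE, DM); (KW, 254, KW, BQ); (KW, 256, TH, GN); (LS, 253, QE, DM); (LS, 256, TH, GN); (MT, 253, QE, DM); (MT, 253, QE, DM); (MT, 256, TH, GN); (MT, 256, TH, GN); (QE, 253, QE, DM); (QE, 256, TH, GN); (SG, 256, TH, GN)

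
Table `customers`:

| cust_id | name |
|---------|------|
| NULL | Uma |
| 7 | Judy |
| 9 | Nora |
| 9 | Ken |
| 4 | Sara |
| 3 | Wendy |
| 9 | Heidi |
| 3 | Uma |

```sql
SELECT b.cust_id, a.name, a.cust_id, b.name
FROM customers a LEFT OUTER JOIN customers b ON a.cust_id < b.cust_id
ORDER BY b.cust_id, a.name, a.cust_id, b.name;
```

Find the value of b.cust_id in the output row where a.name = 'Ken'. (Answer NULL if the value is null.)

LEFT JOIN keeps every row from `customers a`; unmatched rows get NULL for `customers b`'s columns.
Matching on a.cust_id < b.cust_id. A NULL in a compared column never satisfies the condition.
- a[0] cust_id=NULL → no match; kept with NULLs on the b side.
- a[1] cust_id=7 → 3 match(es) in b → 3 row(s).
- a[2] cust_id=9 → no match; kept with NULLs on the b side.
- a[3] cust_id=9 → no match; kept with NULLs on the b side.
- a[4] cust_id=4 → 4 match(es) in b → 4 row(s).
- a[5] cust_id=3 → 5 match(es) in b → 5 row(s).
- a[6] cust_id=9 → no match; kept with NULLs on the b side.
- a[7] cust_id=3 → 5 match(es) in b → 5 row(s).

NULL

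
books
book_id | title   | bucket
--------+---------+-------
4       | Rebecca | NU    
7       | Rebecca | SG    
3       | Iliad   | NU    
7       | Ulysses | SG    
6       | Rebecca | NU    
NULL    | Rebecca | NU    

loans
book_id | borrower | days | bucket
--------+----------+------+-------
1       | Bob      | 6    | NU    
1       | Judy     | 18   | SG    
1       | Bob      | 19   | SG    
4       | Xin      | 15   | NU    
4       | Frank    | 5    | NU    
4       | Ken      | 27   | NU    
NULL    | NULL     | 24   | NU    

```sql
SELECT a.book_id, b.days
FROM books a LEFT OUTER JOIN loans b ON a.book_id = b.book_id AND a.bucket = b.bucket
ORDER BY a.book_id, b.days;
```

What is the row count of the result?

LEFT JOIN keeps every row from `books`; unmatched rows get NULL for `loans`'s columns.
Matching on a.book_id = b.book_id AND a.bucket = b.bucket. A NULL in a compared column never satisfies the condition.
- a[0] book_id=4, bucket=NU → 3 match(es) in b → 3 row(s).
- a[1] book_id=7, bucket=SG → no match; kept with NULLs on the b side.
- a[2] book_id=3, bucket=NU → no match; kept with NULLs on the b side.
- a[3] book_id=7, bucket=SG → no match; kept with NULLs on the b side.
- a[4] book_id=6, bucket=NU → no match; kept with NULLs on the b side.
- a[5] book_id=NULL, bucket=NU → no match; kept with NULLs on the b side.
Total: 3 matched + 5 padded = 8 rows.

8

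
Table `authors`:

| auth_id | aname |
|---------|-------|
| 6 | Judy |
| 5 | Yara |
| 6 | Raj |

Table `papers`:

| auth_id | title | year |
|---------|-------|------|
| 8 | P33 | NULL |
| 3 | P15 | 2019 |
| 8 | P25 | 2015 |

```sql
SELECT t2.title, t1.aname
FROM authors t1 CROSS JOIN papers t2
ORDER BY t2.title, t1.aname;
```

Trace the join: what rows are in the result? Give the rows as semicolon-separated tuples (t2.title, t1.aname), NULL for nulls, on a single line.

(P15, Judy); (P15, Raj); (P15, Yara); (P25, Judy); (P25, Raj); (P25, Yara); (P33, Judy); (P33, Raj); (P33, Yara)

CROSS JOIN pairs every row of `authors` with every row of `papers`: 3 × 3 = 9 rows.
After projecting and ordering:
t2.title | t1.aname
P15 | Judy
P15 | Raj
P15 | Yara
P25 | Judy
P25 | Raj
P25 | Yara
P33 | Judy
P33 | Raj
P33 | Yara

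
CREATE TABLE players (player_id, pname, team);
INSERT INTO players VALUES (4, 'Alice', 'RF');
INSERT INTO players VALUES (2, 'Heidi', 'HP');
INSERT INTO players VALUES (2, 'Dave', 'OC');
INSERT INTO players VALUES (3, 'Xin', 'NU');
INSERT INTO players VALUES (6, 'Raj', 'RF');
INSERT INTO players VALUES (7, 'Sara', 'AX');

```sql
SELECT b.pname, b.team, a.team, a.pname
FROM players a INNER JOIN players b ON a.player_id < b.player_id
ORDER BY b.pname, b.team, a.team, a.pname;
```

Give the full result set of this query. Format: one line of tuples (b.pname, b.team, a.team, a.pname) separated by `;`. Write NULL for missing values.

(Alice, RF, HP, Heidi); (Alice, RF, NU, Xin); (Alice, RF, OC, Dave); (Raj, RF, HP, Heidi); (Raj, RF, NU, Xin); (Raj, RF, OC, Dave); (Raj, RF, RF, Alice); (Sara, AX, HP, Heidi); (Sara, AX, NU, Xin); (Sara, AX, OC, Dave); (Sara, AX, RF, Alice); (Sara, AX, RF, Raj); (Xin, NU, HP, Heidi); (Xin, NU, OC, Dave)

INNER JOIN keeps only pairs where the ON condition holds.
Matching on a.player_id < b.player_id.
- a[0] player_id=4 → 2 match(es) in b → 2 row(s).
- a[1] player_id=2 → 4 match(es) in b → 4 row(s).
- a[2] player_id=2 → 4 match(es) in b → 4 row(s).
- a[3] player_id=3 → 3 match(es) in b → 3 row(s).
- a[4] player_id=6 → 1 match(es) in b → 1 row(s).
- a[5] player_id=7 → no match; dropped.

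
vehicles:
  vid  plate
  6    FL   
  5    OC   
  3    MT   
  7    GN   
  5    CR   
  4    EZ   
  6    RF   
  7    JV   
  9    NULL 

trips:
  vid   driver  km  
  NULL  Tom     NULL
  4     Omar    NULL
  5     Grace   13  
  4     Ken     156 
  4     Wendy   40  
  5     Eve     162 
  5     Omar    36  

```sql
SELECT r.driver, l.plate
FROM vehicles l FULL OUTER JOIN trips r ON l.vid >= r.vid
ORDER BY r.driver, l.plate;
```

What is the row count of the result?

FULL OUTER JOIN keeps every row from both sides; unmatched rows get NULL for the other side's columns.
Matching on l.vid >= r.vid. A NULL in a compared column never satisfies the condition.
- l row (vid=6): matches 6 r row(s) → 6 output row(s).
- l row (vid=5): matches 6 r row(s) → 6 output row(s).
- l row (vid=3): no match → kept, r columns NULL.
- l row (vid=7): matches 6 r row(s) → 6 output row(s).
- l row (vid=5): matches 6 r row(s) → 6 output row(s).
- l row (vid=4): matches 3 r row(s) → 3 output row(s).
- l row (vid=6): matches 6 r row(s) → 6 output row(s).
- l row (vid=7): matches 6 r row(s) → 6 output row(s).
- l row (vid=9): matches 6 r row(s) → 6 output row(s).
- 1 row(s) from r found no l partner → padded with NULL.
Total: 45 matched + 2 padded = 47 rows.

47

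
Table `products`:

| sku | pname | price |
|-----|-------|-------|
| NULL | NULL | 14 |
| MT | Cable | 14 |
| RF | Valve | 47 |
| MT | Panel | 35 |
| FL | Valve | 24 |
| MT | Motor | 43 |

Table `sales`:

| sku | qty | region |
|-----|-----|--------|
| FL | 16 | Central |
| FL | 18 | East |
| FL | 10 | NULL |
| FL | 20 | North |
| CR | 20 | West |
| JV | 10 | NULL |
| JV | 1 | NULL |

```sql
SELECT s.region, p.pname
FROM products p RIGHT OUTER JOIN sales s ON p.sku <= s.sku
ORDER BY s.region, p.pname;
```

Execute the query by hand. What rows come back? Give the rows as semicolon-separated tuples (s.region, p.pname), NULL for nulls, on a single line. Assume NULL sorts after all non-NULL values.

RIGHT JOIN keeps every row from `sales`; unmatched rows get NULL for `products`'s columns.
Matching on p.sku <= s.sku. A NULL in a compared column never satisfies the condition.
Matched pairs: 6; unmatched s rows kept: 1.

(Central, Valve); (East, Valve); (North, Valve); (West, NULL); (NULL, Valve); (NULL, Valve); (NULL, Valve)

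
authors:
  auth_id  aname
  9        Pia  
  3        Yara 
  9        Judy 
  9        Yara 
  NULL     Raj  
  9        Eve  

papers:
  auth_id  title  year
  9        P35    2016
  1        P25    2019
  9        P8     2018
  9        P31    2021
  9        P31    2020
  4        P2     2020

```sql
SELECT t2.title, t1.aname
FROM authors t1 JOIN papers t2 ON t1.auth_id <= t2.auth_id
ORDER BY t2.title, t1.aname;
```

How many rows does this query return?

INNER JOIN keeps only pairs where the ON condition holds.
Matching on t1.auth_id <= t2.auth_id. A NULL in a compared column never satisfies the condition.
Matched pairs: 21.
Total: 21 rows.

21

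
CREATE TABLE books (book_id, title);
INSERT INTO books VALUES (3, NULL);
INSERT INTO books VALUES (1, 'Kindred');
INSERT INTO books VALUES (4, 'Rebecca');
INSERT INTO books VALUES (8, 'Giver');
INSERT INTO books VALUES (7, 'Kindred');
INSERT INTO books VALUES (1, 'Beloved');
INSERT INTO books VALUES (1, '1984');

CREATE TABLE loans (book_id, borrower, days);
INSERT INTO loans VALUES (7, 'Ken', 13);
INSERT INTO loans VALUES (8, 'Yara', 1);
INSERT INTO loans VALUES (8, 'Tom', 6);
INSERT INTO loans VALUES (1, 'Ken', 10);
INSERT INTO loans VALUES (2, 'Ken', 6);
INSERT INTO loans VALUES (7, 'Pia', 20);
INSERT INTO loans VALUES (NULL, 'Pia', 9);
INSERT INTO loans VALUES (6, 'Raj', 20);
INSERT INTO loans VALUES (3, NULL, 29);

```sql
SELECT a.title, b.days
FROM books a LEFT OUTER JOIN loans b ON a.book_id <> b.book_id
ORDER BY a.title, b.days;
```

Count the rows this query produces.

LEFT JOIN keeps every row from `books`; unmatched rows get NULL for `loans`'s columns.
Matching on a.book_id <> b.book_id. A NULL in a compared column never satisfies the condition.
- a[0] book_id=3 → 7 match(es) in b → 7 row(s).
- a[1] book_id=1 → 7 match(es) in b → 7 row(s).
- a[2] book_id=4 → 8 match(es) in b → 8 row(s).
- a[3] book_id=8 → 6 match(es) in b → 6 row(s).
- a[4] book_id=7 → 6 match(es) in b → 6 row(s).
- a[5] book_id=1 → 7 match(es) in b → 7 row(s).
- a[6] book_id=1 → 7 match(es) in b → 7 row(s).
Total: 48 rows.

48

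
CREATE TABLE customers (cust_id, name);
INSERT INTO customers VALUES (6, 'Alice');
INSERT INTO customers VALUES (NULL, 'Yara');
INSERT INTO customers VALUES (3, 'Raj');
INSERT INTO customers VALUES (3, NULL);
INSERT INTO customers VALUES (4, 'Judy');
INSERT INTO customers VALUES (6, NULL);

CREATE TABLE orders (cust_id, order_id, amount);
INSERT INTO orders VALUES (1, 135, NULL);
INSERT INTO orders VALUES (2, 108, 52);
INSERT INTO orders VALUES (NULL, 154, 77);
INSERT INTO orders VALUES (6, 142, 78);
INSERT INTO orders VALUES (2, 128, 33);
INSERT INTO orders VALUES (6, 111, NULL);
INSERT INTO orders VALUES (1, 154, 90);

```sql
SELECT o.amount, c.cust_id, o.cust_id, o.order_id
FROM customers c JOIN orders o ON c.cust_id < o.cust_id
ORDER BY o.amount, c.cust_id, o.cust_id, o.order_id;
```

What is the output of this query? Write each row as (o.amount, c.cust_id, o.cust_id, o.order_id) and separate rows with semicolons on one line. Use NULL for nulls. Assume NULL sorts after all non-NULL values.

INNER JOIN keeps only pairs where the ON condition holds.
Matching on c.cust_id < o.cust_id. A NULL in a compared column never satisfies the condition.
Matched pairs: 6.

(78, 3, 6, 142); (78, 3, 6, 142); (78, 4, 6, 142); (NULL, 3, 6, 111); (NULL, 3, 6, 111); (NULL, 4, 6, 111)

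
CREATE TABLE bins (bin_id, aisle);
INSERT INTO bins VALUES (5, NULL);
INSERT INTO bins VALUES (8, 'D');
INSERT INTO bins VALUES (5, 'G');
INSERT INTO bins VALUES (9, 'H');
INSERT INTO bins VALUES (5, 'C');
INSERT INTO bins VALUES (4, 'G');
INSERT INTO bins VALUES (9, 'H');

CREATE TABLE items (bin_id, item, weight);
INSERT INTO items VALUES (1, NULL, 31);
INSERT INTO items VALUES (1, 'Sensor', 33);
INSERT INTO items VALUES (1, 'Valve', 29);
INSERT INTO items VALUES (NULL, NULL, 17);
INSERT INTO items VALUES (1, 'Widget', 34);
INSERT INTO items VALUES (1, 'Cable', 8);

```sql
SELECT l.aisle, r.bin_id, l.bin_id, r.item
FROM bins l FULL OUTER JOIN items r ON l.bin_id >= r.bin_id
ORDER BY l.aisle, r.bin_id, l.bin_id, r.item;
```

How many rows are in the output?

FULL OUTER JOIN keeps every row from both sides; unmatched rows get NULL for the other side's columns.
Matching on l.bin_id >= r.bin_id. A NULL in a compared column never satisfies the condition.
- l[0] bin_id=5 → 5 match(es) in r → 5 row(s).
- l[1] bin_id=8 → 5 match(es) in r → 5 row(s).
- l[2] bin_id=5 → 5 match(es) in r → 5 row(s).
- l[3] bin_id=9 → 5 match(es) in r → 5 row(s).
- l[4] bin_id=5 → 5 match(es) in r → 5 row(s).
- l[5] bin_id=4 → 5 match(es) in r → 5 row(s).
- l[6] bin_id=9 → 5 match(es) in r → 5 row(s).
- plus 1 unmatched r row(s), each kept with NULL l columns.
Total: 35 matched + 1 padded = 36 rows.

36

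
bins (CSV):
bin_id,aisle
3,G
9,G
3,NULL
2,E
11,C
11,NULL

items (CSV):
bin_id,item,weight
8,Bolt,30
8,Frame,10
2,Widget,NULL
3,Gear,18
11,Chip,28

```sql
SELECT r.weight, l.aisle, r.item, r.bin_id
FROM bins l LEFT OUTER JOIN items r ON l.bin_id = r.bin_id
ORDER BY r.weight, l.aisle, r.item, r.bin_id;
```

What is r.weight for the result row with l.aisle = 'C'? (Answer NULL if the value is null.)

28

LEFT JOIN keeps every row from `bins`; unmatched rows get NULL for `items`'s columns.
Matching on l.bin_id = r.bin_id.
- bin_id=3: 1 matching r row(s), so 1 row(s) emitted.
- bin_id=9: no r row matches, row kept with r columns NULL.
- bin_id=3: 1 matching r row(s), so 1 row(s) emitted.
- bin_id=2: 1 matching r row(s), so 1 row(s) emitted.
- bin_id=11: 1 matching r row(s), so 1 row(s) emitted.
- bin_id=11: 1 matching r row(s), so 1 row(s) emitted.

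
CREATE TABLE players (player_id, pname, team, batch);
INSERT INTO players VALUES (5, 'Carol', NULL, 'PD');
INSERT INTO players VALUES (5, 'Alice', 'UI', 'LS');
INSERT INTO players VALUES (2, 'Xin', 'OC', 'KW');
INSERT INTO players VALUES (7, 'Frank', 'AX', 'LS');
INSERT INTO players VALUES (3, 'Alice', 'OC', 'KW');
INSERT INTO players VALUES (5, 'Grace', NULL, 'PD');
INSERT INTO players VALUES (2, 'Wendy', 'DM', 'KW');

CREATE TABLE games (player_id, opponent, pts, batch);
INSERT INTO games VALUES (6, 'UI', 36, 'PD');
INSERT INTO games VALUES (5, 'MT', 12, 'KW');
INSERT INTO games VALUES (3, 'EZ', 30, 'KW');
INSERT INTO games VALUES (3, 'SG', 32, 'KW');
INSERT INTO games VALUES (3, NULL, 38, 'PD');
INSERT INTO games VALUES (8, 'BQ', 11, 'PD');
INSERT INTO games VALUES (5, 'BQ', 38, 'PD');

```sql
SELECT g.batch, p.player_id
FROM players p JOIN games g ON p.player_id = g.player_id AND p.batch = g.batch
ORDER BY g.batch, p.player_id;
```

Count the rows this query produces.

4

INNER JOIN keeps only pairs where the ON condition holds.
Matching on p.player_id = g.player_id AND p.batch = g.batch.
- p row (player_id=5, batch=PD): matches 1 g row(s) → 1 output row(s).
- p row (player_id=5, batch=LS): no match → dropped.
- p row (player_id=2, batch=KW): no match → dropped.
- p row (player_id=7, batch=LS): no match → dropped.
- p row (player_id=3, batch=KW): matches 2 g row(s) → 2 output row(s).
- p row (player_id=5, batch=PD): matches 1 g row(s) → 1 output row(s).
- p row (player_id=2, batch=KW): no match → dropped.
Total: 4 rows.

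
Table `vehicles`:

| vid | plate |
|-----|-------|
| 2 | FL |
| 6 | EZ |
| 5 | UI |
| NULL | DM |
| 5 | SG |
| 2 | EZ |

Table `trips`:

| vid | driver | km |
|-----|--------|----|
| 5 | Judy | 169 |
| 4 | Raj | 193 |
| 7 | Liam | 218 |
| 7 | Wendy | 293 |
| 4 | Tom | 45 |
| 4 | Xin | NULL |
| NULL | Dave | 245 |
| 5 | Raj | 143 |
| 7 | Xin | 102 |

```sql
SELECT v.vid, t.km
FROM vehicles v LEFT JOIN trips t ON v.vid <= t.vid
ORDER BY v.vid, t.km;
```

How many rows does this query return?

LEFT JOIN keeps every row from `vehicles`; unmatched rows get NULL for `trips`'s columns.
Matching on v.vid <= t.vid. A NULL in a compared column never satisfies the condition.
- v row (vid=2): matches 8 t row(s) → 8 output row(s).
- v row (vid=6): matches 3 t row(s) → 3 output row(s).
- v row (vid=5): matches 5 t row(s) → 5 output row(s).
- v row (vid=NULL): no match → kept, t columns NULL.
- v row (vid=5): matches 5 t row(s) → 5 output row(s).
- v row (vid=2): matches 8 t row(s) → 8 output row(s).
Total: 29 matched + 1 padded = 30 rows.

30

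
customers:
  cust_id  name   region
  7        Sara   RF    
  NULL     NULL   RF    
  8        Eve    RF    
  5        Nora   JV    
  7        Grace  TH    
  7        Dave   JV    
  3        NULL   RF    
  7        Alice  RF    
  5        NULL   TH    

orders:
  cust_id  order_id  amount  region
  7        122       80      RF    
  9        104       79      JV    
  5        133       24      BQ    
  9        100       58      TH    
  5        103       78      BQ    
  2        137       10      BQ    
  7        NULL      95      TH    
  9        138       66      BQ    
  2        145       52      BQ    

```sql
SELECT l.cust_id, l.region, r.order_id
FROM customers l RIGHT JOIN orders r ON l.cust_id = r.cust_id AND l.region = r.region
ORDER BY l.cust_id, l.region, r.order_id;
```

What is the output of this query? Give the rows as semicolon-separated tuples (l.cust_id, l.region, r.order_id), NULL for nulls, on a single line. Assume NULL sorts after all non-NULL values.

(7, RF, 122); (7, RF, 122); (7, TH, NULL); (NULL, NULL, 100); (NULL, NULL, 103); (NULL, NULL, 104); (NULL, NULL, 133); (NULL, NULL, 137); (NULL, NULL, 138); (NULL, NULL, 145)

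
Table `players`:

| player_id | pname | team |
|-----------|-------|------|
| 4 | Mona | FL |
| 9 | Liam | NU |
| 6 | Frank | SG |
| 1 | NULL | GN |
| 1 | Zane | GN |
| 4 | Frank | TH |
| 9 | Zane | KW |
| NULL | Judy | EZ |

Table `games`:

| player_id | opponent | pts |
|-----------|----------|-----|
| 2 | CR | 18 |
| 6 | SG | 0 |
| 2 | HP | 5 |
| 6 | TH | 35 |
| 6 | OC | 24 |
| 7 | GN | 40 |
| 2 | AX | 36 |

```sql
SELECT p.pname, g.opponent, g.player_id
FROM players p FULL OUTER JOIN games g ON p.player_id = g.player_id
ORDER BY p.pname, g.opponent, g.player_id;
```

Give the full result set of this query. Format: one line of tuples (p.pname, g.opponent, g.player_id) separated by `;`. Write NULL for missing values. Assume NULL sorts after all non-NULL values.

FULL OUTER JOIN keeps every row from both sides; unmatched rows get NULL for the other side's columns.
Matching on p.player_id = g.player_id. A NULL in a compared column never satisfies the condition.
Matched pairs: 3; unmatched p rows kept: 7; unmatched g rows kept: 4.

(Frank, OC, 6); (Frank, SG, 6); (Frank, TH, 6); (Frank, NULL, NULL); (Judy, NULL, NULL); (Liam, NULL, NULL); (Mona, NULL, NULL); (Zane, NULL, NULL); (Zane, NULL, NULL); (NULL, AX, 2); (NULL, CR, 2); (NULL, GN, 7); (NULL, HP, 2); (NULL, NULL, NULL)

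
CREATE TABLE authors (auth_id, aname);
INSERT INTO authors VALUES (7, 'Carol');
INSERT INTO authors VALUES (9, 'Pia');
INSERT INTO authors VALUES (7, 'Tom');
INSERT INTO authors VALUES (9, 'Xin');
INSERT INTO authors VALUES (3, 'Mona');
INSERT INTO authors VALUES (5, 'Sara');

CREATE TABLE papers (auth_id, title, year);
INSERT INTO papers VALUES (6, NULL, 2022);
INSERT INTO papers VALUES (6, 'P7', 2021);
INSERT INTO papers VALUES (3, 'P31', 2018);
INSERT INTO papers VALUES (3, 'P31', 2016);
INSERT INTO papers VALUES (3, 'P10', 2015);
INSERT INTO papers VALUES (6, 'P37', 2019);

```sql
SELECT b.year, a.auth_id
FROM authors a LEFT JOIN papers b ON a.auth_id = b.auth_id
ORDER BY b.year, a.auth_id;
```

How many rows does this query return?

8

LEFT JOIN keeps every row from `authors`; unmatched rows get NULL for `papers`'s columns.
Matching on a.auth_id = b.auth_id.
Matched pairs: 3; unmatched a rows kept: 5.
Total: 3 matched + 5 padded = 8 rows.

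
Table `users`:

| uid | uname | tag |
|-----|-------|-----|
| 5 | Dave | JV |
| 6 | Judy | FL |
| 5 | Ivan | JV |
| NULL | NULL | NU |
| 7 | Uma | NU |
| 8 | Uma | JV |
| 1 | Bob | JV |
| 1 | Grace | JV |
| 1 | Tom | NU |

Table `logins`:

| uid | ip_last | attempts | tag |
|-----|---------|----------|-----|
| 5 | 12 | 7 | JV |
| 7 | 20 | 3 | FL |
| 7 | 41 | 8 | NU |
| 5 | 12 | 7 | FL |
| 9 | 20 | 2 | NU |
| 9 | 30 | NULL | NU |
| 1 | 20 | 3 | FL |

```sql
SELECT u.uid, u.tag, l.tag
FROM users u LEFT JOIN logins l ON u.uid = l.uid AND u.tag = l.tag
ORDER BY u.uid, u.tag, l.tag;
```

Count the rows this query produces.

LEFT JOIN keeps every row from `users`; unmatched rows get NULL for `logins`'s columns.
Matching on u.uid = l.uid AND u.tag = l.tag. A NULL in a compared column never satisfies the condition.
Matched pairs: 3; unmatched u rows kept: 6.
Total: 3 matched + 6 padded = 9 rows.

9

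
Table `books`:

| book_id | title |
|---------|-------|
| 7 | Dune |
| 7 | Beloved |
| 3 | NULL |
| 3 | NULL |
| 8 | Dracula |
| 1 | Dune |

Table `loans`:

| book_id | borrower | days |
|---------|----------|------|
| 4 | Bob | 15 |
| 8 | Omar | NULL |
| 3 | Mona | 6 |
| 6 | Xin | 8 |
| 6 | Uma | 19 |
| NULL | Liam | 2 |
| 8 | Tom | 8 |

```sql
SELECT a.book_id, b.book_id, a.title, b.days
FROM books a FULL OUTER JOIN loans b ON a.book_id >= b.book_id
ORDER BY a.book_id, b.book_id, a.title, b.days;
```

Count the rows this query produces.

FULL OUTER JOIN keeps every row from both sides; unmatched rows get NULL for the other side's columns.
Matching on a.book_id >= b.book_id. A NULL in a compared column never satisfies the condition.
- a row (book_id=7): matches 4 b row(s) → 4 output row(s).
- a row (book_id=7): matches 4 b row(s) → 4 output row(s).
- a row (book_id=3): matches 1 b row(s) → 1 output row(s).
- a row (book_id=3): matches 1 b row(s) → 1 output row(s).
- a row (book_id=8): matches 6 b row(s) → 6 output row(s).
- a row (book_id=1): no match → kept, b columns NULL.
- 1 b row(s) had no a match → kept, a columns NULL.
Total: 16 matched + 2 padded = 18 rows.

18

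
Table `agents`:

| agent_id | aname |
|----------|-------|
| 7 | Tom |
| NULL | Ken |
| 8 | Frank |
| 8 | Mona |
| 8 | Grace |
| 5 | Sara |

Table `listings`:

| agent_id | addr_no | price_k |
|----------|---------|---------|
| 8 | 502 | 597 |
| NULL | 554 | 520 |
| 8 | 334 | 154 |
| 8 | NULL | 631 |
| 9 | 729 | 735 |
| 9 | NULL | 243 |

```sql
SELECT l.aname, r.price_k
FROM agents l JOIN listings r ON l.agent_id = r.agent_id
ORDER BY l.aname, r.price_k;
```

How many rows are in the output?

INNER JOIN keeps only pairs where the ON condition holds.
Matching on l.agent_id = r.agent_id. A NULL in a compared column never satisfies the condition.
Matched pairs: 9.
Total: 9 rows.

9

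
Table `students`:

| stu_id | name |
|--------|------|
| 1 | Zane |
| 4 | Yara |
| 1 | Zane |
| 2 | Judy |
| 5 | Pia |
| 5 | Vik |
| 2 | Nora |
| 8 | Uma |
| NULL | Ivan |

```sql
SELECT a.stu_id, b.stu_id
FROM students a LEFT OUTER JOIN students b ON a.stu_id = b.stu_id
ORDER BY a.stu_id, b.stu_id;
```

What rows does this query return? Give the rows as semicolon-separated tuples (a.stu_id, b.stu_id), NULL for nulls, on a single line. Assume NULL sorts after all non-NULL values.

LEFT JOIN keeps every row from `students a`; unmatched rows get NULL for `students b`'s columns.
Matching on a.stu_id = b.stu_id. A NULL in a compared column never satisfies the condition.
- a[0] stu_id=1 → 2 match(es) in b → 2 row(s).
- a[1] stu_id=4 → 1 match(es) in b → 1 row(s).
- a[2] stu_id=1 → 2 match(es) in b → 2 row(s).
- a[3] stu_id=2 → 2 match(es) in b → 2 row(s).
- a[4] stu_id=5 → 2 match(es) in b → 2 row(s).
- a[5] stu_id=5 → 2 match(es) in b → 2 row(s).
- a[6] stu_id=2 → 2 match(es) in b → 2 row(s).
- a[7] stu_id=8 → 1 match(es) in b → 1 row(s).
- a[8] stu_id=NULL → no match; kept with NULLs on the b side.

(1, 1); (1, 1); (1, 1); (1, 1); (2, 2); (2, 2); (2, 2); (2, 2); (4, 4); (5, 5); (5, 5); (5, 5); (5, 5); (8, 8); (NULL, NULL)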